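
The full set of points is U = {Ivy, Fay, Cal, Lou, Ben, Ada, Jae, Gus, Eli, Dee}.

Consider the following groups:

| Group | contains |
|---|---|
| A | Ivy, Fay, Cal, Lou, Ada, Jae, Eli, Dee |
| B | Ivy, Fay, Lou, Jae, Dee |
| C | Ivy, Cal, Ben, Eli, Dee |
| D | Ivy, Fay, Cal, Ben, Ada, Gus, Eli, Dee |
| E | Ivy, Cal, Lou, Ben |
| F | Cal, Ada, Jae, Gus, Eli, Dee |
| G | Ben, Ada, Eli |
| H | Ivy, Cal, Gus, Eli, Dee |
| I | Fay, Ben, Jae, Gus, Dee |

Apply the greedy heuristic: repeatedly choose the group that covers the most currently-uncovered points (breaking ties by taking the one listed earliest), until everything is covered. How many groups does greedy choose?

Greedy: pick A (covers 8 new) → pick D (covers 2 new). Total picks: 2.

2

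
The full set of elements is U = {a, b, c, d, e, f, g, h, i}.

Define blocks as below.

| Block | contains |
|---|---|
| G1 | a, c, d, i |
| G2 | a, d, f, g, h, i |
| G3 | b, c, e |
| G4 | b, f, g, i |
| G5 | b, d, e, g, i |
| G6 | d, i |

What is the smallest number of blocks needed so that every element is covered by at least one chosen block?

2

Take {G2, G3}. Their union is {a, b, c, d, e, f, g, h, i}, which is all 9 elements.
No single block has all 9 elements (the largest, G2, has 6), so 2 is optimal.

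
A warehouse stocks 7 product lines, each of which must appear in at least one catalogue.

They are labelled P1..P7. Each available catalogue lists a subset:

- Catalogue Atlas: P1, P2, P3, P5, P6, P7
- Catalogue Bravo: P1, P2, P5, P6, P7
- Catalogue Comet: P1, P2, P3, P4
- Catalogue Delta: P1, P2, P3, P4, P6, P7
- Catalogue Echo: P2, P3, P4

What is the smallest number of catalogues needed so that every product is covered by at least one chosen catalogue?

2

Take {Atlas, Comet}. Their union is {P1, P2, P3, P4, P5, P6, P7}, which is all 7 products.
No single catalogue has all 7 products (the largest, Atlas, has 6), so 2 is optimal.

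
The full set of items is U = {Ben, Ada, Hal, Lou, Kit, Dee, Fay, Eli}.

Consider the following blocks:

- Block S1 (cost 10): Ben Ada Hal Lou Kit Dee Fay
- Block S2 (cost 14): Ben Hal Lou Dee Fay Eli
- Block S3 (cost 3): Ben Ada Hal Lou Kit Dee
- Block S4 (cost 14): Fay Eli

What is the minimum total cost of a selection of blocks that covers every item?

S2, S3 together cover every item (S2 ∪ S3 = {Ben, Ada, Hal, Lou, Kit, Dee, Fay, Eli}); total cost 14 + 3 = 17.
No covering selection has total cost below 17.

17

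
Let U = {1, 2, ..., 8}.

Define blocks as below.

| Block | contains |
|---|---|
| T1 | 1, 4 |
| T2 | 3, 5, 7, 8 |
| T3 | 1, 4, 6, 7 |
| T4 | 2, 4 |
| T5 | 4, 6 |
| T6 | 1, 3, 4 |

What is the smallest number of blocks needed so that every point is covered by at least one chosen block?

3

T2 and T3 and T4 together: T2 ∪ T3 ∪ T4 = {1, 2, 3, 4, 5, 6, 7, 8} — every point is covered.
Only T4 contains 2, so T4 is forced; the remaining 6 points need at least 2 more blocks (each remaining block adds at most 4) — so at least 3 blocks are needed, and 3 is optimal.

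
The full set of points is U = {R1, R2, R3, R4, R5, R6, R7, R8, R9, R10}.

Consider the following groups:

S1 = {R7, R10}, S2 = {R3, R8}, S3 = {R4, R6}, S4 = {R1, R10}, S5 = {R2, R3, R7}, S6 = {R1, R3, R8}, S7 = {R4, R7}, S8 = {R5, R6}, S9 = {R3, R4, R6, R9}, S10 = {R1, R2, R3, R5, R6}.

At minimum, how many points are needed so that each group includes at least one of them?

The 4 points {R1, R6, R7, R8} hit every group.
The groups S2, S4, S7, S8 are pairwise disjoint, so any hitting set needs a separate point for each — at least 4. Hence 4 is optimal.

4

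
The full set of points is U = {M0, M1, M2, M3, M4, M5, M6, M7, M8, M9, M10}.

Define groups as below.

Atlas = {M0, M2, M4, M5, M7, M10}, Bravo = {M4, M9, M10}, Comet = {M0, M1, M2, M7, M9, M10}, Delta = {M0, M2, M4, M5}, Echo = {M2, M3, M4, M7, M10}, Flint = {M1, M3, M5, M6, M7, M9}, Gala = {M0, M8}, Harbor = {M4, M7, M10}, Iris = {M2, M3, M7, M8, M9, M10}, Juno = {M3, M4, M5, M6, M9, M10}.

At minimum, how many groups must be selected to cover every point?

3

Comet and Iris and Juno together: Comet ∪ Iris ∪ Juno = {M0, M1, M2, M3, M4, M5, M6, M7, M8, M9, M10} — every point is covered.
No 2 of the 10 groups cover everything (all 45 combinations miss at least one point), so 3 is optimal.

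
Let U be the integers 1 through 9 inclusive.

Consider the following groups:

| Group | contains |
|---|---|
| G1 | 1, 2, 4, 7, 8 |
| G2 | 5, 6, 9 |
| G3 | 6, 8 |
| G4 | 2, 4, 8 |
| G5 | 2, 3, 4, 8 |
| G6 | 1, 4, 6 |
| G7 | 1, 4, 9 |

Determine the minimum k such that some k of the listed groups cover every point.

3

G1, G2, and G5 cover everything between them: the union {1, 2, 3, 4, 5, 6, 7, 8, 9} is all of U.
Only G5 contains 3, so G5 is forced; the remaining 5 points need at least 2 more groups (each remaining group adds at most 3) — so at least 3 groups are needed, and 3 is optimal.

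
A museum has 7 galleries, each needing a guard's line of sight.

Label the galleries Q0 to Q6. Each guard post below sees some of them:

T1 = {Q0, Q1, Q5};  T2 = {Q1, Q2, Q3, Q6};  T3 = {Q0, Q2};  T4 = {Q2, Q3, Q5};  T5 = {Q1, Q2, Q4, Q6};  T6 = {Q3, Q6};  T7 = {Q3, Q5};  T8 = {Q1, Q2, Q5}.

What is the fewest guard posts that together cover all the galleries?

3

T1 and T4 and T5 together: T1 ∪ T4 ∪ T5 = {Q0, Q1, Q2, Q3, Q4, Q5, Q6} — every gallery is covered.
Only T5 contains Q4, so T5 is forced; the remaining 3 galleries need at least 2 more guard posts (each remaining guard post adds at most 2) — so at least 3 guard posts are needed, and 3 is optimal.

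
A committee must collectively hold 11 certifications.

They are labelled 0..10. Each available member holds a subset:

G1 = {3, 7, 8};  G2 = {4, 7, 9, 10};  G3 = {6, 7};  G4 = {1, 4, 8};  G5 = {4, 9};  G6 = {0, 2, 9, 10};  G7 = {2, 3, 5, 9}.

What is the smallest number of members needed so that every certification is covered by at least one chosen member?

G3 and G4 and G6 and G7 together: G3 ∪ G4 ∪ G6 ∪ G7 = {0, 1, 2, 3, 4, 5, 6, 7, 8, 9, 10} — every certification is covered.
Only G6 contains 0, so G6 is forced; the remaining 7 certifications need at least 3 more members (each remaining member adds at most 3) — so at least 4 members are needed, and 4 is optimal.

4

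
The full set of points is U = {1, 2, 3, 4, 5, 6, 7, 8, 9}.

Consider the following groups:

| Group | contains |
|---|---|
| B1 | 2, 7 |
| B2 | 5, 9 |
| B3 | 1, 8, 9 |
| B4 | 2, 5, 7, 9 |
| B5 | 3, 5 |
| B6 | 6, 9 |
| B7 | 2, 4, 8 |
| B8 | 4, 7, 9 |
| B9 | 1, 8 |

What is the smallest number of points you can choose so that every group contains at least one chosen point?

Take H = {1, 2, 3, 9}. Each listed group contains at least one of these, so H is a hitting set of size 4.
The groups B1, B5, B6, B9 are pairwise disjoint, so any hitting set needs a separate point for each — at least 4. Hence 4 is optimal.

4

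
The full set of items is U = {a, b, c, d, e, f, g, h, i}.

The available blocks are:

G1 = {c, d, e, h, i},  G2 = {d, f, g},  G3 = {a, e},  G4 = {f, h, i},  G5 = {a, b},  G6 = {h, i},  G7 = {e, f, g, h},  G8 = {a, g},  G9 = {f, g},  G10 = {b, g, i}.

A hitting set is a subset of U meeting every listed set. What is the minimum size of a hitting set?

3

T = {a, g, i} meets every block (each contains at least one member of T), and |T| = 3.
The blocks G5, G6, G9 are pairwise disjoint, so any hitting set needs a separate item for each — at least 3. Hence 3 is optimal.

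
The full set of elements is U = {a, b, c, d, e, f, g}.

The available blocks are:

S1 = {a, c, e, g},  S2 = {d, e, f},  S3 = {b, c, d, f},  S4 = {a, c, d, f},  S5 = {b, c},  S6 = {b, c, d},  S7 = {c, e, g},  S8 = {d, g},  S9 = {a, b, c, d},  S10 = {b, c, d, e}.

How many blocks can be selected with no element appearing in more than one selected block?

S2, S5 are pairwise disjoint (S2={d,e,f}; S5={b,c}).
Every remaining block overlaps one of these, and no 3 of the listed blocks are pairwise disjoint, so 2 is the maximum.

2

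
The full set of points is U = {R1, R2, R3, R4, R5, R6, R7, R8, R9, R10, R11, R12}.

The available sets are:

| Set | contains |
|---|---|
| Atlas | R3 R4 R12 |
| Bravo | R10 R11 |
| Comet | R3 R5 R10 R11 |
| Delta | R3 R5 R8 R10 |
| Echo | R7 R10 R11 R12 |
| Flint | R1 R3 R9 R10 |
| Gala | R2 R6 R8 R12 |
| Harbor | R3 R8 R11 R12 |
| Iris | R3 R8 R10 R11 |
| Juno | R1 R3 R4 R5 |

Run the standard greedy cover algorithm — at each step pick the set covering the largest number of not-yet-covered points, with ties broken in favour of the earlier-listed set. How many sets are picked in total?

Greedy: pick Comet (covers 4 new) → pick Gala (covers 4 new) → pick Flint (covers 2 new) → pick Atlas (covers 1 new) → pick Echo (covers 1 new). Total picks: 5.
(The true minimum cover uses only 4 sets, so greedy is not optimal here.)

5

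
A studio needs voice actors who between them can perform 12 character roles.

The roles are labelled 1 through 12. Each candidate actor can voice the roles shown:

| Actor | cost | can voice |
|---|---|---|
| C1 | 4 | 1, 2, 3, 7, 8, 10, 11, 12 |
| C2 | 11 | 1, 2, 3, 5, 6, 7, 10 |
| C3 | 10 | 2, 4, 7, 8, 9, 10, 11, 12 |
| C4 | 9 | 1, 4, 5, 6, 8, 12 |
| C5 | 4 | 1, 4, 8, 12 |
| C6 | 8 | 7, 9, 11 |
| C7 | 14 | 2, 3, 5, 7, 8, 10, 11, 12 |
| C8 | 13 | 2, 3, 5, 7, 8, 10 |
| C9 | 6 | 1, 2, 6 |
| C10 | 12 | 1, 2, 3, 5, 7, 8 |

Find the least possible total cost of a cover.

21

C2, C3 together cover every role (C2 ∪ C3 = {1, 2, 3, 4, 5, 6, 7, 8, 9, 10, 11, 12}); total cost 11 + 10 = 21.
No covering selection has total cost below 21.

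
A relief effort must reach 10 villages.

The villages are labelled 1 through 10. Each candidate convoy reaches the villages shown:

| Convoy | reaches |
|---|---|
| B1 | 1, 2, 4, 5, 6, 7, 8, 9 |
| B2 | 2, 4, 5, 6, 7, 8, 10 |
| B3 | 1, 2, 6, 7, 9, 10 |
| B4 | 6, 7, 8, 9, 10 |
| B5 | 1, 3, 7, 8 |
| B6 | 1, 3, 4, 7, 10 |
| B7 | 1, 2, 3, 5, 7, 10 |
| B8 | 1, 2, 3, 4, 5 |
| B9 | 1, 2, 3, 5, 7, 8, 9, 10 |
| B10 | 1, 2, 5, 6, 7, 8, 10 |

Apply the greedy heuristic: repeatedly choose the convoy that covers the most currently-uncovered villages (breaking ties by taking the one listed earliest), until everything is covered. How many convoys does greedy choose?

2

Greedy: pick B1 (covers 8 new) → pick B6 (covers 2 new). Total picks: 2.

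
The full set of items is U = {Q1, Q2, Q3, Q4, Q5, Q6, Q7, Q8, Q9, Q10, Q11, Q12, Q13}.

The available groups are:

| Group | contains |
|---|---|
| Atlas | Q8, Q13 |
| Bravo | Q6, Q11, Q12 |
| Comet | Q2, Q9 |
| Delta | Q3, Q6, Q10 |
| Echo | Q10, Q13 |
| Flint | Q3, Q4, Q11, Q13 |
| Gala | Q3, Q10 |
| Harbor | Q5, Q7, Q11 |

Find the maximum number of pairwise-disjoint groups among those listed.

Atlas, Comet, Delta, Harbor are pairwise disjoint (Atlas={Q8,Q13}; Comet={Q2,Q9}; Delta={Q3,Q6,Q10}; Harbor={Q5,Q7,Q11}).
Every remaining group overlaps one of these, and no 5 of the listed groups are pairwise disjoint, so 4 is the maximum.

4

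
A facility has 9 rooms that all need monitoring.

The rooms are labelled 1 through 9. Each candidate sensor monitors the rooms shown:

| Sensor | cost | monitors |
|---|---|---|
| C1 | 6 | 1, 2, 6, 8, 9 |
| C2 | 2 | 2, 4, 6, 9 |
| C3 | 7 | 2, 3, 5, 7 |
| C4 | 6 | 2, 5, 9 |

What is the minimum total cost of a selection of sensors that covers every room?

C1, C2, C3 together cover every room (C1 ∪ C2 ∪ C3 = {1, 2, 3, 4, 5, 6, 7, 8, 9}); total cost 6 + 2 + 7 = 15.
No covering selection has total cost below 15.

15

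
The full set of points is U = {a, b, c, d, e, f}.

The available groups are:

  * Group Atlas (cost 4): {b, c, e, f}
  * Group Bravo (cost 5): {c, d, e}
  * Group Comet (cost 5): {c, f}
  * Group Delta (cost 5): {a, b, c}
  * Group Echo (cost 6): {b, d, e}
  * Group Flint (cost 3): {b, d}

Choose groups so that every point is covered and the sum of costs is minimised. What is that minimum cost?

12

Atlas, Delta, Flint together cover every point (Atlas ∪ Delta ∪ Flint = {a, b, c, d, e, f}); total cost 4 + 5 + 3 = 12.
No covering selection has total cost below 12.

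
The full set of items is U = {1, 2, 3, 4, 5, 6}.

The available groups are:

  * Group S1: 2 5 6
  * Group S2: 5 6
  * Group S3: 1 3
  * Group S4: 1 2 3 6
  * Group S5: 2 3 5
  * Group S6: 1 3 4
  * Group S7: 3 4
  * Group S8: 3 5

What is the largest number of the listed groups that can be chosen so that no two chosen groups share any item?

2

S2, S7 are pairwise disjoint (S2={5,6}; S7={3,4}).
Every remaining group overlaps one of these, and no 3 of the listed groups are pairwise disjoint, so 2 is the maximum.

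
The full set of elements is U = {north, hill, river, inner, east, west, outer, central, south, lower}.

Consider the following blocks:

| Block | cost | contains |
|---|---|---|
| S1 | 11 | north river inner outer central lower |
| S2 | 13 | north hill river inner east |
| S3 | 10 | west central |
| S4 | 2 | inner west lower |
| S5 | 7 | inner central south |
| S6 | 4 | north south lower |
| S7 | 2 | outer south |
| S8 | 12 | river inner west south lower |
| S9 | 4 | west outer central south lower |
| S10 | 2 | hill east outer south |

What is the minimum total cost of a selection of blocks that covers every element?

15

S1, S4, S10 together cover every element (S1 ∪ S4 ∪ S10 = {north, hill, river, inner, east, west, outer, central, south, lower}); total cost 11 + 2 + 2 = 15.
No covering selection has total cost below 15.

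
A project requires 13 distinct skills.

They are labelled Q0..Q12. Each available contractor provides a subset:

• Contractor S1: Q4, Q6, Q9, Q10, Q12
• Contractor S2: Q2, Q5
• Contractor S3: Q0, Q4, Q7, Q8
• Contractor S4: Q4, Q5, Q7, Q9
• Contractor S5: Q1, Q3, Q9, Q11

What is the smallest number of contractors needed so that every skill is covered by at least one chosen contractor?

S1 and S2 and S3 and S5 together: S1 ∪ S2 ∪ S3 ∪ S5 = {Q0, Q1, Q2, Q3, Q4, Q5, Q6, Q7, Q8, Q9, Q10, Q11, Q12} — every skill is covered.
Only S3 contains Q0, so S3 is forced; the remaining 9 skills need at least 3 more contractors (each remaining contractor adds at most 4) — so at least 4 contractors are needed, and 4 is optimal.

4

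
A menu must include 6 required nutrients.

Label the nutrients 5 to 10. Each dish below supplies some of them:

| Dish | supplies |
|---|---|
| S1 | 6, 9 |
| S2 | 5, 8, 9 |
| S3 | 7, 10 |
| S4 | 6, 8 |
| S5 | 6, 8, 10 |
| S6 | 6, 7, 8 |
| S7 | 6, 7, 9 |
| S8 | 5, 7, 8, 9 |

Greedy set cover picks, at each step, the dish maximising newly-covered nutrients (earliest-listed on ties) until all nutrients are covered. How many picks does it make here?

Greedy: pick S8 (covers 4 new) → pick S5 (covers 2 new). Total picks: 2.

2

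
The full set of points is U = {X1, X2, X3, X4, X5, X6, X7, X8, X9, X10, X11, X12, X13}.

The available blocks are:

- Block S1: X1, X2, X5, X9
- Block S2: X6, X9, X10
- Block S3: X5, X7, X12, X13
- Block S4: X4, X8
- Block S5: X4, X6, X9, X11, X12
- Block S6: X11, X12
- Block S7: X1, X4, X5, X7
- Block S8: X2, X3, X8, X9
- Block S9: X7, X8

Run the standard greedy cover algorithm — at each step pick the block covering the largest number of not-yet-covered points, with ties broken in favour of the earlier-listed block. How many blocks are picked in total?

5

Greedy: pick S5 (covers 5 new) → pick S1 (covers 3 new) → pick S3 (covers 2 new) → pick S8 (covers 2 new) → pick S2 (covers 1 new). Total picks: 5.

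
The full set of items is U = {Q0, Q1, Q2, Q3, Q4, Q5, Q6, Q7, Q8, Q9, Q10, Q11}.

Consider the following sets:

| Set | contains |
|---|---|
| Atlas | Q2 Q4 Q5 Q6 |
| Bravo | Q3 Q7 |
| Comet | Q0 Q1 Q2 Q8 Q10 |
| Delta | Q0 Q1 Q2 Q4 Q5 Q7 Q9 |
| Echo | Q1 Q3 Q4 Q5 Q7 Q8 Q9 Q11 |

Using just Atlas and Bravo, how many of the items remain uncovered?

6

Union of Atlas, Bravo = {Q2, Q3, Q4, Q5, Q6, Q7}.
Not covered: Q0, Q1, Q8, Q9, Q10, Q11 — 6 items.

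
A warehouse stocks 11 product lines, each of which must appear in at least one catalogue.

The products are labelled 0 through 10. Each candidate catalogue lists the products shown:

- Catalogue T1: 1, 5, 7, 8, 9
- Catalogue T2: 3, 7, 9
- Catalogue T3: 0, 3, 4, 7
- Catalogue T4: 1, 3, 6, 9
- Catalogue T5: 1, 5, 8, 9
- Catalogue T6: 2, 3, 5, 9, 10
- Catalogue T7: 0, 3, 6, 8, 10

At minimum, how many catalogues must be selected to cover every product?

T3 and T4 and T6 and T7 together: T3 ∪ T4 ∪ T6 ∪ T7 = {0, 1, 2, 3, 4, 5, 6, 7, 8, 9, 10} — every product is covered.
No 3 of the 7 catalogues cover everything (all 35 combinations miss at least one product), so 4 is optimal.

4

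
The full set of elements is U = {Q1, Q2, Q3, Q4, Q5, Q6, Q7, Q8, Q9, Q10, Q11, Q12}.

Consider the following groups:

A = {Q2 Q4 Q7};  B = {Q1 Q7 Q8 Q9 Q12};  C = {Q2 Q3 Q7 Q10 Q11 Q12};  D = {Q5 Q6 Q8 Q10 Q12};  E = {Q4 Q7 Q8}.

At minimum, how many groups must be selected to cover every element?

A, B, C, and D cover everything between them: the union {Q1, Q2, Q3, Q4, Q5, Q6, Q7, Q8, Q9, Q10, Q11, Q12} is all of U.
No 3 of the 5 groups cover everything (all 10 combinations miss at least one element), so 4 is optimal.

4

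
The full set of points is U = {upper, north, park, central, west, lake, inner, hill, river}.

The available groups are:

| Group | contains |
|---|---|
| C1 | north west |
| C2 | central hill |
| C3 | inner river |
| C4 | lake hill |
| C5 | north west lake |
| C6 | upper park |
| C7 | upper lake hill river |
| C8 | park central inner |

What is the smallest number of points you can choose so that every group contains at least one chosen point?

Take H = {upper, west, inner, hill}. Each listed group contains at least one of these, so H is a hitting set of size 4.
The groups C1, C3, C4, C6 are pairwise disjoint, so any hitting set needs a separate point for each — at least 4. Hence 4 is optimal.

4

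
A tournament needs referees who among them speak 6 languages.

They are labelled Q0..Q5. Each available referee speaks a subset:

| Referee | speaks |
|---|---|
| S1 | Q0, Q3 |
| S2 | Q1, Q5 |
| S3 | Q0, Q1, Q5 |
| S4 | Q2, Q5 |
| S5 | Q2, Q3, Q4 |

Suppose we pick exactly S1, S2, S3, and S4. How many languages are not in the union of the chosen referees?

Union of S1, S2, S3, S4 = {Q0, Q1, Q2, Q3, Q5}.
Not covered: Q4 — 1 language.

1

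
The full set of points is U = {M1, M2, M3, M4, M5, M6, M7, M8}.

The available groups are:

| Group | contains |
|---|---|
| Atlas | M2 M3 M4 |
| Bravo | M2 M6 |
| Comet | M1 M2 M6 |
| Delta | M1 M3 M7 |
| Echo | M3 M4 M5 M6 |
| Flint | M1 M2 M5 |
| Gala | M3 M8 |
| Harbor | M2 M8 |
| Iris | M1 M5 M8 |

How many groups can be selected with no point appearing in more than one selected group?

Flint, Gala are pairwise disjoint (Flint={M1,M2,M5}; Gala={M3,M8}).
Every remaining group overlaps one of these, and no 3 of the listed groups are pairwise disjoint, so 2 is the maximum.

2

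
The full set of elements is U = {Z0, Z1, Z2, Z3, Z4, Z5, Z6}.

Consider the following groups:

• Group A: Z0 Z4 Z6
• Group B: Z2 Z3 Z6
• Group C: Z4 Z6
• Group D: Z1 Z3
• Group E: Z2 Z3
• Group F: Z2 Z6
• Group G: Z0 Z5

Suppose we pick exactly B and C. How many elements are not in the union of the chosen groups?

Union of B, C = {Z2, Z3, Z4, Z6}.
Not covered: Z0, Z1, Z5 — 3 elements.

3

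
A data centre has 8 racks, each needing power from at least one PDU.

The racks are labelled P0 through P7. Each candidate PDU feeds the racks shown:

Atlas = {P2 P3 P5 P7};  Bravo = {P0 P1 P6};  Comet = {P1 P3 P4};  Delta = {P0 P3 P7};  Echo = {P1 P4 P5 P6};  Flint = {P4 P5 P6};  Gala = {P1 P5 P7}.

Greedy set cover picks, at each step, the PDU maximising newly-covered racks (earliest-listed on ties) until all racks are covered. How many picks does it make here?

Greedy: pick Atlas (covers 4 new) → pick Bravo (covers 3 new) → pick Comet (covers 1 new). Total picks: 3.

3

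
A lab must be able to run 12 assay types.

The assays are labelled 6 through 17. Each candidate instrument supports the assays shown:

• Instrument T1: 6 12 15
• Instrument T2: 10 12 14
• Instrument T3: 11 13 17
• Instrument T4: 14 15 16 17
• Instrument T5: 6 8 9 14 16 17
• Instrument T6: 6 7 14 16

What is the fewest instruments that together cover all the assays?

5

T1 and T2 and T3 and T5 and T6 together: T1 ∪ T2 ∪ T3 ∪ T5 ∪ T6 = {6, 7, 8, 9, 10, 11, 12, 13, 14, 15, 16, 17} — every assay is covered.
No 4 of the 6 instruments cover everything (all 15 combinations miss at least one assay), so 5 is optimal.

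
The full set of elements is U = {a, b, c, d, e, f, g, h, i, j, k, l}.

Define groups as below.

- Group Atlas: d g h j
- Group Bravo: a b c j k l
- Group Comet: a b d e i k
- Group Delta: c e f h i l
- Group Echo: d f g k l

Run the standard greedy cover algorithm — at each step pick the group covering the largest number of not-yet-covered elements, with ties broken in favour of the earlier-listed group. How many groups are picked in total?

Greedy: pick Bravo (covers 6 new) → pick Delta (covers 4 new) → pick Atlas (covers 2 new). Total picks: 3.

3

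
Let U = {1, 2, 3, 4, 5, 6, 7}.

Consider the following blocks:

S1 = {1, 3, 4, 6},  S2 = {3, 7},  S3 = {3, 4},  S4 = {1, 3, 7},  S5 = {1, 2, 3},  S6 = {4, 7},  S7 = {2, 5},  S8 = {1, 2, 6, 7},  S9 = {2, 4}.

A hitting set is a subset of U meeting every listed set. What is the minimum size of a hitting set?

3

H = {2, 4, 7} meets every block (each contains at least one member of H), and |H| = 3.
No choice of 2 elements meets every block, so 3 is the minimum.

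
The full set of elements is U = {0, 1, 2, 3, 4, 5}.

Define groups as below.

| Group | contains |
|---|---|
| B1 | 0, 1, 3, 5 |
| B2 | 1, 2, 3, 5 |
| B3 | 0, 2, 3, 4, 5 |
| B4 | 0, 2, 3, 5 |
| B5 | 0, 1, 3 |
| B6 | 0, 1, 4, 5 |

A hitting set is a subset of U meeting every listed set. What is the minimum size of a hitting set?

2

The 2 elements {1, 3} hit every group.
No single element lies in every group, so at least 2 are needed and 2 is optimal.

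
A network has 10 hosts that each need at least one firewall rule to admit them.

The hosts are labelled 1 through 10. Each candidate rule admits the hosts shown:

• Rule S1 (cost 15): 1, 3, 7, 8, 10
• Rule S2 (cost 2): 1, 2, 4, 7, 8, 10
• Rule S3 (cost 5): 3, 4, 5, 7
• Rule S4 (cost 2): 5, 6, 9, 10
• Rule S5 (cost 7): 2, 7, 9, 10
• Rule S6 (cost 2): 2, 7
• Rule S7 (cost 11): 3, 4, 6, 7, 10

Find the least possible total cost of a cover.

S2, S3, S4 together cover every host (S2 ∪ S3 ∪ S4 = {1, 2, 3, 4, 5, 6, 7, 8, 9, 10}); total cost 2 + 5 + 2 = 9.
No covering selection has total cost below 9.

9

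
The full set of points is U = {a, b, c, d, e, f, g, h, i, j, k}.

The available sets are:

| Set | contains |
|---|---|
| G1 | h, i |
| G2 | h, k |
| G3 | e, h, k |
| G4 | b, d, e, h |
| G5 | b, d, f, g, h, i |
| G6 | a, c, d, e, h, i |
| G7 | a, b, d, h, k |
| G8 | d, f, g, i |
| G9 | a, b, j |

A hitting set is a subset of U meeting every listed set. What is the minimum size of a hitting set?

3

The 3 points {b, f, h} hit every set.
The sets G3, G8, G9 are pairwise disjoint, so any hitting set needs a separate point for each — at least 3. Hence 3 is optimal.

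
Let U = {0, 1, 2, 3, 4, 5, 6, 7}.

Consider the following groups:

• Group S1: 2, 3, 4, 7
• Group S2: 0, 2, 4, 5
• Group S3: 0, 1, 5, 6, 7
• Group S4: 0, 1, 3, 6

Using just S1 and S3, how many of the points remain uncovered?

Union of S1, S3 = {0, 1, 2, 3, 4, 5, 6, 7} — that's every point, so 0 are uncovered.

0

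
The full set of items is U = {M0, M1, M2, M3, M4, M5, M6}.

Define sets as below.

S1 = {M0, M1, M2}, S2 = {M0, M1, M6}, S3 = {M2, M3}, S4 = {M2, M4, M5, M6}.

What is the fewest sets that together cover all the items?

S2 and S3 and S4 together: S2 ∪ S3 ∪ S4 = {M0, M1, M2, M3, M4, M5, M6} — every item is covered.
Only S3 contains M3, so S3 is forced; the remaining 5 items need at least 2 more sets (each remaining set adds at most 3) — so at least 3 sets are needed, and 3 is optimal.

3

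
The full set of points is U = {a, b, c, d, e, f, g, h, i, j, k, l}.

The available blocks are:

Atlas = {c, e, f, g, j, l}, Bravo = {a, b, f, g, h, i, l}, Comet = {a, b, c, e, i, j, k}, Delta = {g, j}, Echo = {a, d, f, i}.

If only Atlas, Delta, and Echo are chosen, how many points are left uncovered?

3

Union of Atlas, Delta, Echo = {a, c, d, e, f, g, i, j, l}.
Not covered: b, h, k — 3 points.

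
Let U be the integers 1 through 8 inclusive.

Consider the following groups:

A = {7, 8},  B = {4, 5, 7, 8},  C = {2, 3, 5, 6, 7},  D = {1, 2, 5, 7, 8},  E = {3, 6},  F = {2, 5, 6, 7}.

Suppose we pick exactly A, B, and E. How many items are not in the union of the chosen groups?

2

Union of A, B, E = {3, 4, 5, 6, 7, 8}.
Not covered: 1, 2 — 2 items.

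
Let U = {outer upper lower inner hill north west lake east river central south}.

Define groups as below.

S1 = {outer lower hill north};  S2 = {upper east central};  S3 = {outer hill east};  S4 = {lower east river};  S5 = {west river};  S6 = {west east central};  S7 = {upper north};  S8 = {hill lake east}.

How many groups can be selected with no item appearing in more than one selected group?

3

S3, S5, S7 are pairwise disjoint (S3={outer,hill,east}; S5={west,river}; S7={upper,north}).
Every remaining group overlaps one of these, and no 4 of the listed groups are pairwise disjoint, so 3 is the maximum.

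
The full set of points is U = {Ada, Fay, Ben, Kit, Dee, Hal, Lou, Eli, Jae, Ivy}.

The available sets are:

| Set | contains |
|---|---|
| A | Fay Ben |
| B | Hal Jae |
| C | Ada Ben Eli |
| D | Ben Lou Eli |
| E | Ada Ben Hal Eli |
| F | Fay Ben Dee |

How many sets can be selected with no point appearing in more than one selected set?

B, D are pairwise disjoint (B={Hal,Jae}; D={Ben,Lou,Eli}).
Every remaining set overlaps one of these, and no 3 of the listed sets are pairwise disjoint, so 2 is the maximum.

2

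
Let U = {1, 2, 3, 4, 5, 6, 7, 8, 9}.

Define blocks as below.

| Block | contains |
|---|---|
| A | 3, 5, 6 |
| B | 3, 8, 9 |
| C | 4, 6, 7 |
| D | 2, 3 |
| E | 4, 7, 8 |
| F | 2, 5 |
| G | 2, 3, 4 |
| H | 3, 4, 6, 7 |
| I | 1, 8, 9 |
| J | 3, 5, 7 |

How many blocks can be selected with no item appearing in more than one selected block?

3

B, C, F are pairwise disjoint (B={3,8,9}; C={4,6,7}; F={2,5}).
Every remaining block overlaps one of these, and no 4 of the listed blocks are pairwise disjoint, so 3 is the maximum.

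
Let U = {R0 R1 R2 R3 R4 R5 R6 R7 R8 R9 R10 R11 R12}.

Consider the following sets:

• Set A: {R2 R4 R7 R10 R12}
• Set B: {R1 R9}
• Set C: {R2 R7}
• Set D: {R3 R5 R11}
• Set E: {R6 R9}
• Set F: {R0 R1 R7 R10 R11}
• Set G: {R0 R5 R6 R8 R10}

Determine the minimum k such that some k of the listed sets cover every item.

4

A and B and D and G together: A ∪ B ∪ D ∪ G = {R0, R1, R2, R3, R4, R5, R6, R7, R8, R9, R10, R11, R12} — every item is covered.
No 3 of the 7 sets cover everything (all 35 combinations miss at least one item), so 4 is optimal.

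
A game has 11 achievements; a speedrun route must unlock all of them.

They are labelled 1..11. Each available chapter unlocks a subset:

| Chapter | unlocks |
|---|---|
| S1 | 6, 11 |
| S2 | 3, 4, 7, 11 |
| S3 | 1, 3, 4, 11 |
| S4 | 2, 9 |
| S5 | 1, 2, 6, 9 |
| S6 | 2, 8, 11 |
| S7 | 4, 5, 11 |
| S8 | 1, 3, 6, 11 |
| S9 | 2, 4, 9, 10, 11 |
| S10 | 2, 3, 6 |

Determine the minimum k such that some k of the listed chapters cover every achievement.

S2 and S5 and S6 and S7 and S9 together: S2 ∪ S5 ∪ S6 ∪ S7 ∪ S9 = {1, 2, 3, 4, 5, 6, 7, 8, 9, 10, 11} — every achievement is covered.
No 4 of the 10 chapters cover everything (all 210 combinations miss at least one achievement), so 5 is optimal.

5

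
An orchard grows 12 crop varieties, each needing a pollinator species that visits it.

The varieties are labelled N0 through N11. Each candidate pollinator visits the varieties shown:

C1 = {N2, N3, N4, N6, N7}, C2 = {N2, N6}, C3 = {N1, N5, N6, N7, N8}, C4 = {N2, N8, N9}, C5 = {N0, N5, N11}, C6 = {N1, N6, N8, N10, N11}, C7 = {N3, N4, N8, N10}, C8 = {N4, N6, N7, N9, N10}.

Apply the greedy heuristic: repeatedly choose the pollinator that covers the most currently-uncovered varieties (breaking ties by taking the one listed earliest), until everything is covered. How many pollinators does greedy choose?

Greedy: pick C1 (covers 5 new) → pick C6 (covers 4 new) → pick C5 (covers 2 new) → pick C4 (covers 1 new). Total picks: 4.

4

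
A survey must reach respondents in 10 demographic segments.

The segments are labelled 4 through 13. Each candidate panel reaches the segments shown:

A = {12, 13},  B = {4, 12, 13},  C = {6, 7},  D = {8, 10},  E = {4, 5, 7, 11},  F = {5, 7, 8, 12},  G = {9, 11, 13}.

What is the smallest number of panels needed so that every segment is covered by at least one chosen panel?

5

Take {A, C, D, E, G}. Their union is {4, 5, 6, 7, 8, 9, 10, 11, 12, 13}, which is all 10 segments.
No 4 of the 7 panels cover everything (all 35 combinations miss at least one segment), so 5 is optimal.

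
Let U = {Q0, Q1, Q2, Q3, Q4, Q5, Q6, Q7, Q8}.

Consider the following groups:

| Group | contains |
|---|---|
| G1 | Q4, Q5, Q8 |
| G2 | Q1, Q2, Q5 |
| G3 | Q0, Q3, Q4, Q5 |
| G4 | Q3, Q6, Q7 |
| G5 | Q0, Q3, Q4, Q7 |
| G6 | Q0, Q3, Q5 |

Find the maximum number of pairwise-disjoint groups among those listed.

G2, G4 are pairwise disjoint (G2={Q1,Q2,Q5}; G4={Q3,Q6,Q7}).
Every remaining group overlaps one of these, and no 3 of the listed groups are pairwise disjoint, so 2 is the maximum.

2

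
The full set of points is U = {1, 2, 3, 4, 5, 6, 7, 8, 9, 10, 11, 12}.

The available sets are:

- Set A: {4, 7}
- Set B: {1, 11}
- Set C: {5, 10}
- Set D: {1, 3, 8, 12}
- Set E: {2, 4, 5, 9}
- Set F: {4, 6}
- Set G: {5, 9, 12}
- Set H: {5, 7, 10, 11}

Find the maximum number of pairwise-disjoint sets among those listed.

A, B, G are pairwise disjoint (A={4,7}; B={1,11}; G={5,9,12}).
Every remaining set overlaps one of these, and no 4 of the listed sets are pairwise disjoint, so 3 is the maximum.

3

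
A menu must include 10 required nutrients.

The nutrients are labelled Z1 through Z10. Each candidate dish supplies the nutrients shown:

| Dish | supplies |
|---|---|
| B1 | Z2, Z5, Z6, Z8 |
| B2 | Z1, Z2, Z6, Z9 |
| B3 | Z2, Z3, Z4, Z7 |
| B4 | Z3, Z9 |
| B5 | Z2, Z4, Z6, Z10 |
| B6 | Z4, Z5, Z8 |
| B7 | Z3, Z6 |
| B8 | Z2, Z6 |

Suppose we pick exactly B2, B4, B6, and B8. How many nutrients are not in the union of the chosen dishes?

Union of B2, B4, B6, B8 = {Z1, Z2, Z3, Z4, Z5, Z6, Z8, Z9}.
Not covered: Z7, Z10 — 2 nutrients.

2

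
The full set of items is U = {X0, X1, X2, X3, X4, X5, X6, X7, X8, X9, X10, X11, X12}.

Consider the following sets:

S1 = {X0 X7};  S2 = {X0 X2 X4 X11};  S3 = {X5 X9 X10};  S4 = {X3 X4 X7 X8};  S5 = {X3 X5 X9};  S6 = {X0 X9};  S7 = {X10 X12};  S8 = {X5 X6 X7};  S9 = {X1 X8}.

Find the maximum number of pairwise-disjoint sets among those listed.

4

S2, S5, S7, S9 are pairwise disjoint (S2={X0,X2,X4,X11}; S5={X3,X5,X9}; S7={X10,X12}; S9={X1,X8}).
Every remaining set overlaps one of these, and no 5 of the listed sets are pairwise disjoint, so 4 is the maximum.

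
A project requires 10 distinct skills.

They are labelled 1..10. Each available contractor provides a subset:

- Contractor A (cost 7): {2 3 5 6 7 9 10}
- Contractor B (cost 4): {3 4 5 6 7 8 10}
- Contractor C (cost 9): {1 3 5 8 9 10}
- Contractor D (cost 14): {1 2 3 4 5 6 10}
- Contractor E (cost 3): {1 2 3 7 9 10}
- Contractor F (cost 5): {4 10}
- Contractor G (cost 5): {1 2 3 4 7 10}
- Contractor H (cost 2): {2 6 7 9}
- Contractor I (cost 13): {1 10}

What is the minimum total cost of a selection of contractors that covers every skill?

B, E together cover every skill (B ∪ E = {1, 2, 3, 4, 5, 6, 7, 8, 9, 10}); total cost 4 + 3 = 7.
No covering selection has total cost below 7.

7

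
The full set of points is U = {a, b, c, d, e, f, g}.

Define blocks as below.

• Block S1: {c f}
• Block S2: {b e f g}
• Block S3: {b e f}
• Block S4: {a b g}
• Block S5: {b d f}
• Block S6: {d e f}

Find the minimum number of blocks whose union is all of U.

Take {S1, S4, S6}. Their union is {a, b, c, d, e, f, g}, which is all 7 points.
Only S4 contains a, so S4 is forced; the remaining 4 points need at least 2 more blocks (each remaining block adds at most 3) — so at least 3 blocks are needed, and 3 is optimal.

3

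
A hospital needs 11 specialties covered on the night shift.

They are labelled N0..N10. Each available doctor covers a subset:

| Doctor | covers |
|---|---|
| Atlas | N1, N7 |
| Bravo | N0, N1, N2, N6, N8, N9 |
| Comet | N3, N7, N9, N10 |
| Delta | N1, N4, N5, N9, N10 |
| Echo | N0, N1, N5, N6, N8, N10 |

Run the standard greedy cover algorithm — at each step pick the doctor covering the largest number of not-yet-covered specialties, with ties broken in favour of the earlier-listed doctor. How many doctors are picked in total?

3

Greedy: pick Bravo (covers 6 new) → pick Comet (covers 3 new) → pick Delta (covers 2 new). Total picks: 3.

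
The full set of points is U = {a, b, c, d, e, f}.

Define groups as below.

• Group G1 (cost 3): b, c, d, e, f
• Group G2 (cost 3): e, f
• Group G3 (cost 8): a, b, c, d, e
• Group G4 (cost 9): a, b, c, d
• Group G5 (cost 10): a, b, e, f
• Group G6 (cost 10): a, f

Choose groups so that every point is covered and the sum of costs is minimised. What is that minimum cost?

11

G1, G3 together cover every point (G1 ∪ G3 = {a, b, c, d, e, f}); total cost 3 + 8 = 11.
No covering selection has total cost below 11.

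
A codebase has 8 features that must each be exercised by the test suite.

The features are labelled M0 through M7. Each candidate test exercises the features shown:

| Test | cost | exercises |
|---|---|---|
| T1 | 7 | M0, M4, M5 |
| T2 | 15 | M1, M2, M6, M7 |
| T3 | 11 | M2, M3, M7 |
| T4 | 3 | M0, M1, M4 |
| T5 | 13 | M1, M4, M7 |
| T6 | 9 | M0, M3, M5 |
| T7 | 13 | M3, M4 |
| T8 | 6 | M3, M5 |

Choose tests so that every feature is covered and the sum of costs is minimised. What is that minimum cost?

24

T2, T4, T8 together cover every feature (T2 ∪ T4 ∪ T8 = {M0, M1, M2, M3, M4, M5, M6, M7}); total cost 15 + 3 + 6 = 24.
No covering selection has total cost below 24.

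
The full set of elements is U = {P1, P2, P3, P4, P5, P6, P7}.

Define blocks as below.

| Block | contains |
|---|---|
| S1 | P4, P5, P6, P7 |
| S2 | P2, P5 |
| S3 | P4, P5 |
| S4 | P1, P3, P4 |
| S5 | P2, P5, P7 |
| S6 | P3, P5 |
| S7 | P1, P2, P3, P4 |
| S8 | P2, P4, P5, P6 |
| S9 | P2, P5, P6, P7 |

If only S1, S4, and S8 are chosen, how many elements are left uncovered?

Union of S1, S4, S8 = {P1, P2, P3, P4, P5, P6, P7} — that's every element, so 0 are uncovered.

0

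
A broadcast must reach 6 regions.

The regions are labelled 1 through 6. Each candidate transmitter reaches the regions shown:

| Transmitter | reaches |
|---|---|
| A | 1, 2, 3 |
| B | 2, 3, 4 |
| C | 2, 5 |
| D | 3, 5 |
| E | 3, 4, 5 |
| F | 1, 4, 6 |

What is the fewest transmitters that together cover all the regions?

Take {A, D, F}. Their union is {1, 2, 3, 4, 5, 6}, which is all 6 regions.
Only F contains 6, so F is forced; the remaining 3 regions need at least 2 more transmitters (each remaining transmitter adds at most 2) — so at least 3 transmitters are needed, and 3 is optimal.

3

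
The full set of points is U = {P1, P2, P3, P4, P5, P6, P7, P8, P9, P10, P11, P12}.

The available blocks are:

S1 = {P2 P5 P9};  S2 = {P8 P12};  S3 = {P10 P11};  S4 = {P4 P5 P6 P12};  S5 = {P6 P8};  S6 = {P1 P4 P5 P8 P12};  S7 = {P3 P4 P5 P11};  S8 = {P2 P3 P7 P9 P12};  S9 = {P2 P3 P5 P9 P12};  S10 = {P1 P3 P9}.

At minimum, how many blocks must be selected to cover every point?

S3, S5, S6, and S8 cover everything between them: the union {P1, P2, P3, P4, P5, P6, P7, P8, P9, P10, P11, P12} is all of U.
No 3 of the 10 blocks cover everything (all 120 combinations miss at least one point), so 4 is optimal.

4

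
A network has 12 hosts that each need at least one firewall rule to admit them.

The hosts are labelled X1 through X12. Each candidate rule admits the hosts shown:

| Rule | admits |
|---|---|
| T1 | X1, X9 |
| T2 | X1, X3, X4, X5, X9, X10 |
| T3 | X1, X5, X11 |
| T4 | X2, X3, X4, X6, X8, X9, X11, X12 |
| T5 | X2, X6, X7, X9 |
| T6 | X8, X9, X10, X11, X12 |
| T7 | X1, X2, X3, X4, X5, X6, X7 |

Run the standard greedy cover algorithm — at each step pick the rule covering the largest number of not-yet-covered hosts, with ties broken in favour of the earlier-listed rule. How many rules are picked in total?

Greedy: pick T4 (covers 8 new) → pick T2 (covers 3 new) → pick T5 (covers 1 new). Total picks: 3.
(The true minimum cover uses only 2 rules, so greedy is not optimal here.)

3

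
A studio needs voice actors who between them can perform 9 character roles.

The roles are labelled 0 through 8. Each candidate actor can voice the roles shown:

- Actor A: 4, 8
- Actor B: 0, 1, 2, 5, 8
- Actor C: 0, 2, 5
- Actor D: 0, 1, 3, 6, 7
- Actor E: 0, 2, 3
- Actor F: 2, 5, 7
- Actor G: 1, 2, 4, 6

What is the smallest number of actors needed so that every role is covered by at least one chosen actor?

A and B and D together: A ∪ B ∪ D = {0, 1, 2, 3, 4, 5, 6, 7, 8} — every role is covered.
No 2 of the 7 actors cover everything (all 21 combinations miss at least one role), so 3 is optimal.

3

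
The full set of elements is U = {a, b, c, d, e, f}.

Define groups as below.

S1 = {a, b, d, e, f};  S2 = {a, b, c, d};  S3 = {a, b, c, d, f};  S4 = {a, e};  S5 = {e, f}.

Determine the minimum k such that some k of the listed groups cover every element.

2

S1 and S2 together: S1 ∪ S2 = {a, b, c, d, e, f} — every element is covered.
No single group has all 6 elements (the largest, S1, has 5), so 2 is optimal.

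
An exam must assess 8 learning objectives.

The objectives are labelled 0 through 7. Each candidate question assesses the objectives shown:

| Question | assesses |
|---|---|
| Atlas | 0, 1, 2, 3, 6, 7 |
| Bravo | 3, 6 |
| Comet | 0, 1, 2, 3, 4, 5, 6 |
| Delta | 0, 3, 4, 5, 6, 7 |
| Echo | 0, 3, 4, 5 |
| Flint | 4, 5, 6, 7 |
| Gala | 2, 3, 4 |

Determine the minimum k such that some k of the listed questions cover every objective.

Take {Comet, Delta}. Their union is {0, 1, 2, 3, 4, 5, 6, 7}, which is all 8 objectives.
No single question has all 8 objectives (the largest, Comet, has 7), so 2 is optimal.

2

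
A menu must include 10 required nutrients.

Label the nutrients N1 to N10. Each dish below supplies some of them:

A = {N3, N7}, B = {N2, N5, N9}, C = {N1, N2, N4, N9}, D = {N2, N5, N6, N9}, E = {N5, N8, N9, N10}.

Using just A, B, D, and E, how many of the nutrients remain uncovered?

Union of A, B, D, E = {N2, N3, N5, N6, N7, N8, N9, N10}.
Not covered: N1, N4 — 2 nutrients.

2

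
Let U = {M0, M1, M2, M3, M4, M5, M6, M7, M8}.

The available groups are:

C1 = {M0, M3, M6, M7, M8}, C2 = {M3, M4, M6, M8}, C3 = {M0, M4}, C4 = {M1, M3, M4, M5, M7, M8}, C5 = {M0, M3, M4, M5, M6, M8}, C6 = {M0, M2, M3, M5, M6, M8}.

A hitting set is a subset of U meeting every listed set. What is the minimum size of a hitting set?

The 2 points {M4, M8} hit every group.
No single point lies in every group, so at least 2 are needed and 2 is optimal.

2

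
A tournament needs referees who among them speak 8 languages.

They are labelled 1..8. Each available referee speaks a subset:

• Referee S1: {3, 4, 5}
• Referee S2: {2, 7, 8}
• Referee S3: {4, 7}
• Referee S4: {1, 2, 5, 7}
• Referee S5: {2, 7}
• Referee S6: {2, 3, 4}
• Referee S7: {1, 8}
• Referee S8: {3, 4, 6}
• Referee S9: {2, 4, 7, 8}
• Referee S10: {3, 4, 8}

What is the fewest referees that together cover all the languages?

Take {S4, S8, S10}. Their union is {1, 2, 3, 4, 5, 6, 7, 8}, which is all 8 languages.
Only S8 contains 6, so S8 is forced; the remaining 5 languages need at least 2 more referees (each remaining referee adds at most 4) — so at least 3 referees are needed, and 3 is optimal.

3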